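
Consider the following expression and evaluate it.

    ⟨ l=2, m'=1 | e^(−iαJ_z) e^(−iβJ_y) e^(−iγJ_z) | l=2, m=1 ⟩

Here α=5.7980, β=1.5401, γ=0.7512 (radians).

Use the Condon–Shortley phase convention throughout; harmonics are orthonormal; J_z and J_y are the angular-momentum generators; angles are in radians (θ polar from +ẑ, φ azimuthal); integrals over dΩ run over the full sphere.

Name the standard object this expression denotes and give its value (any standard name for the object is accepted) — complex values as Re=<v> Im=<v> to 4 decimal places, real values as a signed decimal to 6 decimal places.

This is a Wigner D-matrix element — the rotation-matrix element ⟨l m'| R(α,β,γ) |l m⟩ in the angular-momentum basis.
Split into d^2_{1,1}(β=1.5401) × two z-phases.
With c≡cos(β/2)=0.717876 and s≡sin(β/2)=0.696171, N=[6·1·6·1]^{1/2}=6.000000
k∈{0,1} keeps every argument non-negative
  k=0: (−1)^0·6.0000/(6)·0.7179^4·0.6962^0 = +0.265581
  k=1: (−1)^1·6.0000/(2)·0.7179^2·0.6962^2 = -0.749294
d^2_{1,1}(1.5401) = +0.265581 -0.749294 = -0.483712
D = (+0.884589+0.466372i)·(-0.483712)·(+0.730870-0.682516i) = -0.466698+0.127162i

Wigner D-matrix element, Re=-0.4667 Im=0.1272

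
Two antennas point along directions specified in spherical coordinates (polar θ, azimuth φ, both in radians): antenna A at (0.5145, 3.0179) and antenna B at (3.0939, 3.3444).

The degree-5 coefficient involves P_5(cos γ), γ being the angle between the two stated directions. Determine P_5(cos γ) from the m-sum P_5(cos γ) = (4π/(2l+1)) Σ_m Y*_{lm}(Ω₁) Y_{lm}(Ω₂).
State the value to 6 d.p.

Summing Y*_{l m}(θ₁,φ₁)·Y_{l m}(θ₂,φ₂) over m ∈ [−5, 5]; prefactor 4π/(2·5+1) = 1.142397:
  [-5]  conj(Y_{5,-5})(Ω₁) = (-0.010913, 0.007766) ; Y_{5,-5}(Ω₂) = (-0.000000, 0.000000) ; Δ = (-0.000000, -0.000000)
  [-4]  conj(Y_{5,-4})(Ω₁) = (0.065942, -0.035578) ; Y_{5,-4}(Ω₂) = (-0.000005, 0.000005) ; Δ = (-0.000000, 0.000001)
  [-3]  conj(Y_{5,-3})(Ω₁) = (-0.223622, 0.087012) ; Y_{5,-3}(Ω₂) = (-0.000245, 0.000171) ; Δ = (0.000040, -0.000060)
  [-2]  conj(Y_{5,-2})(Ω₁) = (0.441146, -0.111415) ; Y_{5,-2}(Ω₂) = (-0.007047, 0.003026) ; Δ = (-0.002771, 0.002120)
  [-1]  conj(Y_{5,-1})(Ω₁) = (-0.383345, 0.047660) ; Y_{5,-1}(Ω₂) = (-0.118701, 0.024409) ; Δ = (0.044340, -0.015014)
  [+0]  conj(Y_{5,0})(Ω₁) = (-0.190038, -0.000000) ; Y_{5,0}(Ω₂) = (-0.919708, 0.000000) ; Δ = (0.174780, 0.000000)
  [+1]  conj(Y_{5,1})(Ω₁) = (0.383345, 0.047660) ; Y_{5,1}(Ω₂) = (0.118701, 0.024409) ; Δ = (0.044340, 0.015014)
  [+2]  conj(Y_{5,2})(Ω₁) = (0.441146, 0.111415) ; Y_{5,2}(Ω₂) = (-0.007047, -0.003026) ; Δ = (-0.002771, -0.002120)
  [+3]  conj(Y_{5,3})(Ω₁) = (0.223622, 0.087012) ; Y_{5,3}(Ω₂) = (0.000245, 0.000171) ; Δ = (0.000040, 0.000060)
  [+4]  conj(Y_{5,4})(Ω₁) = (0.065942, 0.035578) ; Y_{5,4}(Ω₂) = (-0.000005, -0.000005) ; Δ = (-0.000000, -0.000001)
  [+5]  conj(Y_{5,5})(Ω₁) = (0.010913, 0.007766) ; Y_{5,5}(Ω₂) = (0.000000, 0.000000) ; Δ = (-0.000000, 0.000000)
Accumulated sum (0.257996, -0.000000); after 4π/(2l+1) scaling, (0.294734, -0.000000) ⇒ P_5 = 0.294734

0.294734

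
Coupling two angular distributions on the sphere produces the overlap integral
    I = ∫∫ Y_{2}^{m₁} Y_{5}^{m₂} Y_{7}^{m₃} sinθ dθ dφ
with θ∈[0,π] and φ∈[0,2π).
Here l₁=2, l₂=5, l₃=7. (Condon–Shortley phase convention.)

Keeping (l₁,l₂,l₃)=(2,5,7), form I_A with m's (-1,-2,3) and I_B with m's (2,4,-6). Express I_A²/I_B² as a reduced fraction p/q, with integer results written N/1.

96/143

Same 2,5,7: normalisation and zero-m 3j drop out of the ratio.
A: Δ: 0! 4! 10! / 15! → 1/15015; sum: t=0:+1/181440 = 1/181440; 3j²(2 5 7; -1 -2 3) = Δ·Π!·Σ² = 32/1001  (sign +1)
B: Δ: 0! 4! 10! / 15! → 1/15015; sum: t=0:+1/8709120 = 1/8709120; 3j²(2 5 7; 2 4 -6) = Δ·Π!·Σ² = 1/21  (sign -1)
I_A²/I_B² = (32/1001)/(1/21) = 96/143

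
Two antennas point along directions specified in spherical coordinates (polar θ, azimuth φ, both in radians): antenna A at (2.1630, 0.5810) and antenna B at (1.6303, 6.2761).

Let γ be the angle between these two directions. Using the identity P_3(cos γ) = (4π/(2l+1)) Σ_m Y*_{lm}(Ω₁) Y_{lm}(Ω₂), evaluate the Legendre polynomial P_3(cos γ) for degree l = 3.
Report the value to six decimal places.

Summing Y*_{l m}(θ₁,φ₁)·Y_{l m}(θ₂,φ₂) over m ∈ [−3, 3]; prefactor 4π/(2·3+1) = 1.795196:
  [-3]  conj(Y_{3,-3})(Ω₁) = -0.040836+0.234791i ; Y_{3,-3}(Ω₂) = +0.414919+0.008821i ; Δ = -0.019015+0.097059i
  [-2]  conj(Y_{3,-2})(Ω₁) = -0.156108-0.360360i ; Y_{3,-2}(Ω₂) = -0.060555-0.000858i ; Δ = +0.009144+0.021956i
  [-1]  conj(Y_{3,-1})(Ω₁) = +0.125049+0.082107i ; Y_{3,-1}(Ω₂) = -0.316896-0.002245i ; Δ = -0.039443-0.026300i
  [+0]  conj(Y_{3,0})(Ω₁) = +0.300398-0.000000i ; Y_{3,0}(Ω₂) = +0.066184+0.000000i ; Δ = +0.019882+0.000000i
  [+1]  conj(Y_{3,1})(Ω₁) = -0.125049+0.082107i ; Y_{3,1}(Ω₂) = +0.316896-0.002245i ; Δ = -0.039443+0.026300i
  [+2]  conj(Y_{3,2})(Ω₁) = -0.156108+0.360360i ; Y_{3,2}(Ω₂) = -0.060555+0.000858i ; Δ = +0.009144-0.021956i
  [+3]  conj(Y_{3,3})(Ω₁) = +0.040836+0.234791i ; Y_{3,3}(Ω₂) = -0.414919+0.008821i ; Δ = -0.019015-0.097059i
Accumulated sum -0.078746+0.000000i; after 4π/(2l+1) scaling, -0.141365+0.000000i ⇒ P_3 = -0.141365

-0.141365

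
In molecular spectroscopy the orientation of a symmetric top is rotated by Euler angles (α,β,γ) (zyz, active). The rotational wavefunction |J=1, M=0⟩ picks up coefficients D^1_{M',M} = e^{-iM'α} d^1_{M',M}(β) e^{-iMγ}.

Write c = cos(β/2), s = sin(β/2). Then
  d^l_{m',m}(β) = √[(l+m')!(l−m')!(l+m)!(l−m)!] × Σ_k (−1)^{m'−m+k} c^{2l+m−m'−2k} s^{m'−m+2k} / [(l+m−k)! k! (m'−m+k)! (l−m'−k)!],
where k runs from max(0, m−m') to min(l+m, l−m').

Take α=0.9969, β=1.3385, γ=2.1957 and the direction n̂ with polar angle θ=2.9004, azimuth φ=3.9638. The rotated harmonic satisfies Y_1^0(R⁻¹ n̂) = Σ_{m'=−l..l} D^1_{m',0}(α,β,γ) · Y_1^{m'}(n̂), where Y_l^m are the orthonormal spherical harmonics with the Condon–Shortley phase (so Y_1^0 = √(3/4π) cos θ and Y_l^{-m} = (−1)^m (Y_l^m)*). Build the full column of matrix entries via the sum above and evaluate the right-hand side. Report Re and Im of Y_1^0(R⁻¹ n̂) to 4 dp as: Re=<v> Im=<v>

Need the full column D^1_{m',0} for m'=−1..1 at α=0.9969, β=1.3385, γ=2.1957.
cos(β/2)=0.784287, sin(β/2)=0.620398
d^1_{-1,0}: single k=1 term ⇒ +0.688114;  D = +0.373583+0.577873i
d^1_{0,0}: k∈[0..1] ⇒ +0.615106 -0.384894 = +0.230213;  D = +0.230213+0.000000i
d^1_{1,0}: single k=0 term ⇒ -0.688114;  D = -0.373583+0.577873i
Y_1^{m'}(θ=2.9004,φ=3.9638) and Σ D·Y over m':
  (+0.3736+0.5779i)·(-0.0562+0.0605i)  (+0.2302+0.0000i)·(-0.4745+0.0000i)  (-0.3736+0.5779i)·(+0.0562+0.0605i)
Y_1^0(R⁻¹ n̂) = -0.221071+0.000000i

Re=-0.2211 Im=0.0000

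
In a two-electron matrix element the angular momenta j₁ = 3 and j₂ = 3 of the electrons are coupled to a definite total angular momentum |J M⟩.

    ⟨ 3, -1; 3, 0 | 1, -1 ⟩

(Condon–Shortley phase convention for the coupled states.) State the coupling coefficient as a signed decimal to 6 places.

-0.462910  (= −√(3/14))

j₁+j₂−J=5  J+j₁−j₂=1  J−j₁+j₂=1  j₁+j₂+J+1=8
(j₁±m₁, j₂±m₂, J±M) = (2,4,3,3,0,2)
P² = 216/7
sum k=3..3:
  [3] −1/12 = -1/12
S = -1/12
C² = P²·S² = 3/14 ; C = -0.462910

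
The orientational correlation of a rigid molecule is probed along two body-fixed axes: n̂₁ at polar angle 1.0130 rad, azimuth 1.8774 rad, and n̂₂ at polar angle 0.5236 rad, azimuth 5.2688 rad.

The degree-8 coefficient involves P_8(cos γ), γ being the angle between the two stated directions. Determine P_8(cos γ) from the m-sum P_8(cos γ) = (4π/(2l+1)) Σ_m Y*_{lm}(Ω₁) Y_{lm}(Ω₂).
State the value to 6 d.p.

Term-by-term m-sum for l=8 (normalisation 4π/17 = 0.739198):
  m=-8: Y*=(-0.106833, 0.087951)  Y=(-0.000520, 0.001945)  product (-0.000116, -0.000254)
  m=-7: Y*=(0.289718, 0.187927)  Y=(0.009542, 0.010175)  product (0.000852, 0.004741)
  m=-6: Y*=(0.119422, -0.433481)  Y=(0.059122, -0.011792)  product (0.001949, -0.027036)
  m=-5: Y*=(-0.227397, 0.008595)  Y=(0.063879, -0.169947)  product (-0.013065, 0.039194)
  m=-4: Y*=(-0.069958, -0.195046)  Y=(-0.232592, -0.302901)  product (-0.042808, 0.066557)
  m=-3: Y*=(-0.274731, 0.209280)  Y=(-0.511655, 0.050529)  product (0.129993, -0.120961)
  m=-2: Y*=(-0.031434, -0.022120)  Y=(-0.129795, 0.263314)  product (0.009905, -0.005406)
  m=-1: Y*=(-0.104676, 0.330641)  Y=(-0.135280, -0.217506)  product (0.086077, -0.021961)
  m=+0: Y*=(0.013100, -0.000000)  Y=(-0.394030, 0.000000)  product (-0.005162, 0.000000)
  m=+1: Y*=(0.104676, 0.330641)  Y=(0.135280, -0.217506)  product (0.086077, 0.021961)
  m=+2: Y*=(-0.031434, 0.022120)  Y=(-0.129795, -0.263314)  product (0.009905, 0.005406)
  m=+3: Y*=(0.274731, 0.209280)  Y=(0.511655, 0.050529)  product (0.129993, 0.120961)
  m=+4: Y*=(-0.069958, 0.195046)  Y=(-0.232592, 0.302901)  product (-0.042808, -0.066557)
  m=+5: Y*=(0.227397, 0.008595)  Y=(-0.063879, -0.169947)  product (-0.013065, -0.039194)
  m=+6: Y*=(0.119422, 0.433481)  Y=(0.059122, 0.011792)  product (0.001949, 0.027036)
  m=+7: Y*=(-0.289718, 0.187927)  Y=(-0.009542, 0.010175)  product (0.000852, -0.004741)
  m=+8: Y*=(-0.106833, -0.087951)  Y=(-0.000520, -0.001945)  product (-0.000116, 0.000254)
Total Σ_m = (0.340412, 0.000000). Multiply by 0.739198: (0.251632, 0.000000). P_8(cos γ) = 0.251632

0.251632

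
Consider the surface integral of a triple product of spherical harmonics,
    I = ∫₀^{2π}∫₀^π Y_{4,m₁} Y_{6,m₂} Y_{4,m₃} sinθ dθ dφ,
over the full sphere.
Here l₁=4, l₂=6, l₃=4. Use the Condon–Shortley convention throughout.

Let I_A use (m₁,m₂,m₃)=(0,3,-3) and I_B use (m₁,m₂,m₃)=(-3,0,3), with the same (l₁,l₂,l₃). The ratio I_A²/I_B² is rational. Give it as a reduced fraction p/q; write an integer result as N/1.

Shared (l₁,l₂,l₃)=(4,6,4): N and (l;000)² cancel in I_A²/I_B².
A: Δ = 6!·2!·6!/15! = 1/1261260; Racah Σ t=3..4: t=3:−1/25920 t=4:+1/11520 = 1/20736; ⇒ 3j(4 6 4; 0 3 -3)² = 5/429, sgn -1
B: Δ = 6!·2!·6!/15! = 1/1261260; Racah Σ t=5..6: t=5:−1/28800 t=6:+1/518400 = -17/518400; ⇒ 3j(4 6 4; -3 0 3)² = 289/25740, sgn +1
I_A²/I_B² = (5/429)/(289/25740) = 300/289

300/289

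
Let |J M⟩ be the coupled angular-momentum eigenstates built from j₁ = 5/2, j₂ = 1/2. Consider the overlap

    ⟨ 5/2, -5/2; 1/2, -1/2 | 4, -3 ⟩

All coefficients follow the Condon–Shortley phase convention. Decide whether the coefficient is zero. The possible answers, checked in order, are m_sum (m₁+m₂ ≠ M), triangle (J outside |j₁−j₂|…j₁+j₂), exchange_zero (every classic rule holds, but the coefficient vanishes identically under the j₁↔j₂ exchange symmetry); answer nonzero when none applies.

m-sum: m₁+m₂ = -5/2+(-1/2) = -3, M = -3  ✓
triangle: need |j₁−j₂| ≤ J ≤ j₁+j₂, i.e. J ∈ [2, 3]; J = 4 is outside ✗ ⇒ coefficient is 0

triangle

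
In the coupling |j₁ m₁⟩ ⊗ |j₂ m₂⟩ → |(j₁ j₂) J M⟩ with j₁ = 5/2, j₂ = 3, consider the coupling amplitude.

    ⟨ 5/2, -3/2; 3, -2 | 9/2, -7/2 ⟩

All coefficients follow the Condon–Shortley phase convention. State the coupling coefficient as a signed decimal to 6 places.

+√(1/99) = +0.100504

j₁+j₂−J=1  J+j₁−j₂=4  J−j₁+j₂=5  j₁+j₂+J+1=11
(j₁±m₁, j₂±m₂, J±M) = (1,4,1,5,1,8)
P² = 921600/11
sum k=0..1:
  [0] +1/576 = 1/576
  [1] −1/720 = -1/720
S = 1/2880
C² = P²·S² = 1/99 ; C = +0.100504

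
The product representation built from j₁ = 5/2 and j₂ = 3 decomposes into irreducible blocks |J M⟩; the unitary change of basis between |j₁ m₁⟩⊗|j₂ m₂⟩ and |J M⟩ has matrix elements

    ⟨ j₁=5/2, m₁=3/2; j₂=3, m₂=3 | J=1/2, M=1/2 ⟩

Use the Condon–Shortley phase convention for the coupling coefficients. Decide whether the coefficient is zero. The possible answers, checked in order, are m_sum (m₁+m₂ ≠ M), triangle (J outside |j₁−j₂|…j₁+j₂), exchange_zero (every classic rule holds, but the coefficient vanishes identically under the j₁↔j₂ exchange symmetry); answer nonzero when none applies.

m-sum: m₁+m₂ = 3/2+3 = 9/2, M = 1/2  ✗ ⇒ coefficient is 0

m_sum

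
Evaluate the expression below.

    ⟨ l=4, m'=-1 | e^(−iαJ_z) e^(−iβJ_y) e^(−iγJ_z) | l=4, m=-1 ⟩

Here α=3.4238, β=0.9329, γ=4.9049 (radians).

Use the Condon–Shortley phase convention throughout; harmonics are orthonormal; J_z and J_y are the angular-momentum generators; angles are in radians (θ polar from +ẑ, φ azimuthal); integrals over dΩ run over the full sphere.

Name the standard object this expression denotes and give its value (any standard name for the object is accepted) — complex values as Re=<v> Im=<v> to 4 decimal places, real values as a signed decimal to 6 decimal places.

This is a Wigner D-matrix element — the rotation-matrix element ⟨l m'| R(α,β,γ) |l m⟩ in the angular-momentum basis.
First d^4_{-1,-1}(β=0.9329), then the phase factors e^{-i(-1)α} and e^{-i(-1)γ}:
Half-angle: c=0.893170, s=0.449718. N=√(6·120·6·120)=720.000000
k∈{0,1,2,3} keeps every argument non-negative
  k=0: (−1)^0·720.0000/(720)·0.8932^8·0.4497^0 = +0.405018
  k=1: (−1)^1·720.0000/(48)·0.8932^6·0.4497^2 = -1.540205
  k=2: (−1)^2·720.0000/(24)·0.8932^4·0.4497^4 = +0.780946
  k=3: (−1)^3·720.0000/(72)·0.8932^2·0.4497^6 = -0.065995
d^4_{-1,-1}(0.9329) = +0.405018 -1.540205 +0.780946 -0.065995 = -0.420236
Attach z-rotation phases: D = e^{-i(-1)(3.4238)}·(-0.420236)·e^{-i(-1)(4.9049)} = +0.192085-0.373767i

Wigner D-matrix element, Re=0.1921 Im=-0.3738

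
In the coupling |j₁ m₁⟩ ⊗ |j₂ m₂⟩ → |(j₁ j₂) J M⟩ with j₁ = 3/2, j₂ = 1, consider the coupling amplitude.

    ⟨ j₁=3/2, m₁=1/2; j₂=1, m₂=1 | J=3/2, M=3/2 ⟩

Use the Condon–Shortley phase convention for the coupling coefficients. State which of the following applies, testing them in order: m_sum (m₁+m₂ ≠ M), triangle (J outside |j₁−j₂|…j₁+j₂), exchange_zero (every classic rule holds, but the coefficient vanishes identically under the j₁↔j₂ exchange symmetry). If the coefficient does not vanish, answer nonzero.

m-sum: m₁+m₂ = 1/2+1 = 3/2, M = 3/2  ✓
triangle: |j₁−j₂| = 1/2 ≤ J = 3/2 ≤ j₁+j₂ = 5/2  ✓
exchange: j₁≠j₂ or m₁≠m₂ — the exchange symmetry imposes no constraint here
value check: CG = −√(2/5) = -0.632456 ≠ 0

nonzero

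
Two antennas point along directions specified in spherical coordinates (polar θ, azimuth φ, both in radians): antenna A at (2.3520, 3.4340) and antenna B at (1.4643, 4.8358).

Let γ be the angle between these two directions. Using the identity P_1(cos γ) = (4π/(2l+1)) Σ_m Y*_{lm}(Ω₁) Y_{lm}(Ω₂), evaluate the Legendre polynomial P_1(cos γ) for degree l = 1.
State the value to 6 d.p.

Expand P_1 via completeness: Σ_{m} conj(Y_{1,m}) at Ω₁ times Y_{1,m} at Ω₂ —
  m=-1: (-0.23491 - 0.07072j) × (0.04229 + 0.34092j) = 0.01417 - 0.08308j  (running Σ = 0.01417 - 0.08308j)
  m=0: (-0.34404 + 0.00000j) × (0.05194 + 0.00000j) = -0.01787 + 0.00000j  (running Σ = -0.00369 - 0.08308j)
  m=1: (0.23491 - 0.07072j) × (-0.04229 + 0.34092j) = 0.01417 + 0.08308j  (running Σ = 0.01048 + 0.00000j)
Total Σ_m = 0.01048 + 0.00000j. Multiply by 4.188790: 0.04391 + 0.00000j. P_1(cos γ) = 0.043906

0.043906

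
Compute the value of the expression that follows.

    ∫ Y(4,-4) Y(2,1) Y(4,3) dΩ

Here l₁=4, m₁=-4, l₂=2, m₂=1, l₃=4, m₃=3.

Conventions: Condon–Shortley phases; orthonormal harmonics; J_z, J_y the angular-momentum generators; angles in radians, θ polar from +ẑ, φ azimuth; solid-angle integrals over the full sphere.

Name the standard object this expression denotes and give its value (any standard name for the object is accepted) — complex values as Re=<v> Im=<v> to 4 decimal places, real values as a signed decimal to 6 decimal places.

Gaunt coefficient, +0.198645

This is a Gaunt coefficient — the integral of a triple product of spherical harmonics over the sphere.
m-sum 0 ✓  L=10 even ✓  2≤4≤6 ✓
Π(2lᵢ+1) = 9×5×9 = 405
triangle coeff Δ(4,2,4) = 1/13860
Σ_t [0,2]: t=0:+1/192 t=1:−1/36 t=2:+1/192 = -5/288
(3j)²=20/693 [(4 2 4; 0 0 0)], sign=-1
Σ_t [2,2]: t=2:+1/1440 = 1/1440
(3j)²=7/165 [(4 2 4; -4 1 3)], sign=-1
⇒ 4πI² = 60/121
I = (+1)√(60/121/(4π)) = 0.19864517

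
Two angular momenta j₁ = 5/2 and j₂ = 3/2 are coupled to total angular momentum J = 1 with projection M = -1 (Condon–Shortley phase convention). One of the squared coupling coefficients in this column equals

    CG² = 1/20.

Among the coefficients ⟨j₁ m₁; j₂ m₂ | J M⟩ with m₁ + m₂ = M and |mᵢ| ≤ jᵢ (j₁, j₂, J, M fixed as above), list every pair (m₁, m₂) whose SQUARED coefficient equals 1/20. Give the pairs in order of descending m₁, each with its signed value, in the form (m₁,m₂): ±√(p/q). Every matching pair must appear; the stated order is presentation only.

Admissible pairs with m₁+m₂ = M = -1: (-5/2,3/2), (-3/2,1/2), (-1/2,-1/2), (1/2,-3/2)
  (m₁,m₂)=(1/2,-3/2): CG² = 1/20, CG = +√(1/20)   ← matches the target
  (m₁,m₂)=(-1/2,-1/2): CG² = 3/20, CG = −√(3/20)
  (m₁,m₂)=(-3/2,1/2): CG² = 3/10, CG = +√(3/10)
  (m₁,m₂)=(-5/2,3/2): CG² = 1/2, CG = −√(1/2)
Pairs with CG² = 1/20: (1/2,-3/2): +√(1/20)

(1/2,-3/2): +√(1/20)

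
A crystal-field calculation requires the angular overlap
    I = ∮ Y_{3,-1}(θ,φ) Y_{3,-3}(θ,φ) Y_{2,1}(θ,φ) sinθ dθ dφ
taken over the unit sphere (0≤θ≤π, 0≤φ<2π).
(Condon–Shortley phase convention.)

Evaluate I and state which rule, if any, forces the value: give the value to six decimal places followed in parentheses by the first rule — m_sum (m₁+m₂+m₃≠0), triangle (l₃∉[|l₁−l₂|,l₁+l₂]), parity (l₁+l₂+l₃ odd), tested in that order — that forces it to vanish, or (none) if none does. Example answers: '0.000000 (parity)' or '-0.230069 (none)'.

0.000000 (m_sum)

m-sum = -1 − 3 + 1 = -3 ≠ 0 ⇒ I = 0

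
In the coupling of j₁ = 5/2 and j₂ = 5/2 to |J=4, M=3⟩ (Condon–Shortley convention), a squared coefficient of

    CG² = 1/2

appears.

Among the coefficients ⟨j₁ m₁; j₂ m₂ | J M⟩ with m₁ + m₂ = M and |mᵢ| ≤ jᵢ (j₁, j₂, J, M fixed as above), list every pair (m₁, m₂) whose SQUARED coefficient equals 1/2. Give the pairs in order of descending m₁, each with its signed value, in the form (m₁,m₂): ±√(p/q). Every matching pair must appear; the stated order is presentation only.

Admissible pairs with m₁+m₂ = M = 3: (1/2,5/2), (3/2,3/2), (5/2,1/2)
  (m₁,m₂)=(5/2,1/2): CG² = 1/2, CG = +√(1/2)   ← matches the target
  (m₁,m₂)=(3/2,3/2): CG² = 0/1, CG = 0
  (m₁,m₂)=(1/2,5/2): CG² = 1/2, CG = −√(1/2)   ← matches the target
Pairs with CG² = 1/2: (5/2,1/2): +√(1/2); (1/2,5/2): −√(1/2)

(5/2,1/2): +√(1/2); (1/2,5/2): −√(1/2)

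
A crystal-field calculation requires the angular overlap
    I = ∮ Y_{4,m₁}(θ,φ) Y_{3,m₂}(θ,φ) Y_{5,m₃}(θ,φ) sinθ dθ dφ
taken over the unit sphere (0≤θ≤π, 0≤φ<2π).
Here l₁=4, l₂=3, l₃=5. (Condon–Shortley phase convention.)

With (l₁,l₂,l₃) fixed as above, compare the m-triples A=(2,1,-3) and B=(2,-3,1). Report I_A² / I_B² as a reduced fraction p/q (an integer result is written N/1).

l's match ⇒ only the (l;m) 3-j factors differ between A and B.
A: triangle coeff Δ(4,3,5) = 1/180180; Σ_t [0,2]: t=0:+1/2304 t=1:−1/720 t=2:+1/5760 = -1/1280; (3j)²=27/1430 [(4 3 5; 2 1 -3)], sign=-1
B: triangle coeff Δ(4,3,5) = 1/180180; Σ_t [0,0]: t=0:+1/2304 = 1/2304; (3j)²=75/4004 [(4 3 5; 2 -3 1)], sign=+1
I_A²/I_B² = (27/1430)/(75/4004) = 126/125

126/125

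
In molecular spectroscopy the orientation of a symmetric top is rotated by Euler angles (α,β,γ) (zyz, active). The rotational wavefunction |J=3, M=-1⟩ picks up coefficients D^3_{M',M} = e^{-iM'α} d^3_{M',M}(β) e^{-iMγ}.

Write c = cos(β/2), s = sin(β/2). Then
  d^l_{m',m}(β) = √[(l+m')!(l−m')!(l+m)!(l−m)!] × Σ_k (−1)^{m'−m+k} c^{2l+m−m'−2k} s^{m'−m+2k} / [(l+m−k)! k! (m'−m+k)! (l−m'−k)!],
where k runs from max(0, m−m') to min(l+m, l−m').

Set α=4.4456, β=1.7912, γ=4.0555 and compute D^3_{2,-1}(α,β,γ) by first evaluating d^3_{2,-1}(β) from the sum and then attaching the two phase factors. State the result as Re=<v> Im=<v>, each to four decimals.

Re=-0.0199 Im=-0.1605

Split into d^3_{2,-1}(β=1.7912) × two z-phases.
Half-angle: c=0.625051, s=0.780584. N=√(120·1·2·24)=75.894664
Admissible k: 0..1 (factorial args all ≥0)
  k=0: (−1)^3·75.8947/(12)·0.6251^3·0.7806^3 = -0.734573
  k=1: (−1)^4·75.8947/(24)·0.6251^1·0.7806^5 = +0.572815
d^3_{2,-1}(1.7912) = -0.734573 +0.572815 = -0.161758
D = (-0.860993-0.508617i)·(-0.161758)·(-0.610656-0.791896i) = -0.019896-0.160530i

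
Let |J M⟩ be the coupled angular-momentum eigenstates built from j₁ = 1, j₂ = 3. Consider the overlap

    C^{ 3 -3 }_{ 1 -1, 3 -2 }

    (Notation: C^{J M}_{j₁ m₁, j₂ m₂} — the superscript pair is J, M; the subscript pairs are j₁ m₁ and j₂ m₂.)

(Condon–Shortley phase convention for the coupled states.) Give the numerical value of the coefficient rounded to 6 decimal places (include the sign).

√[7·1!1!5!/8! · 0!2!1!5!0!6!] = √(3600)
  +(−1)^1/∏(1,0,1,0,0,5)! = -1/120  (running -1/120)
⟨..|..⟩ = √(3600)·(-1/120) = -0.500000

-0.500000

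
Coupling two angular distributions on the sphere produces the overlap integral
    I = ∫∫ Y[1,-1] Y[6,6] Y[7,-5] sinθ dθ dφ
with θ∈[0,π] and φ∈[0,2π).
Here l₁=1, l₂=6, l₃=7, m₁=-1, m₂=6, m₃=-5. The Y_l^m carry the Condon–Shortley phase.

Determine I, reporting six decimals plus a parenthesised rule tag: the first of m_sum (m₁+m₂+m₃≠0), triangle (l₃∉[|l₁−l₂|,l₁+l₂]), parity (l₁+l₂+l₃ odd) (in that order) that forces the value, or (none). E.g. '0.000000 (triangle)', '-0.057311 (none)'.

Checks pass: Σm=0; 14 even; l₃=7∈[5,7].
(2·1+1)(2·6+1)(2·7+1) = 585
Δ: 0! 2! 12! / 15! → 1/1365
sum: t=0:+1/518400 = 1/518400
3j²(1 6 7; 0 0 0) = Δ·Π!·Σ² = 7/195  (sign -1)
sum: t=0:+1/958003200 = 1/958003200
3j²(1 6 7; -1 6 -5) = Δ·Π!·Σ² = 1/1365  (sign +1)
combine: 4πI² = 585·7/195·1/1365 = 1/65
take √, sign -1: I = -0.03498955
No selection rule forces the value: the integral is nonzero (none).

-0.034990 (none)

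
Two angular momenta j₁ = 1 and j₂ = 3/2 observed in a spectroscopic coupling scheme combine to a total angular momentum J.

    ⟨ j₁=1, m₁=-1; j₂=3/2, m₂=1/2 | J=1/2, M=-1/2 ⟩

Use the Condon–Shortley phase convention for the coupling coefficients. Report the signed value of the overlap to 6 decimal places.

+0.408248  (= +√(1/6))

triangle: 2!×0!×1!/4! = 2/24
(j±m)!: 0!×2!×2!×1!×0!×1! = 4
prefactor² = (2J+1)×Δ×N² = 2/3
  k=2: +1/(2!×0!×0!×0!×0!×1!) = 1/2
Σ = 1/2  ⇒  CG² = 2/3×(1/2)² = 1/6
CG = +√(1/6) = +0.408248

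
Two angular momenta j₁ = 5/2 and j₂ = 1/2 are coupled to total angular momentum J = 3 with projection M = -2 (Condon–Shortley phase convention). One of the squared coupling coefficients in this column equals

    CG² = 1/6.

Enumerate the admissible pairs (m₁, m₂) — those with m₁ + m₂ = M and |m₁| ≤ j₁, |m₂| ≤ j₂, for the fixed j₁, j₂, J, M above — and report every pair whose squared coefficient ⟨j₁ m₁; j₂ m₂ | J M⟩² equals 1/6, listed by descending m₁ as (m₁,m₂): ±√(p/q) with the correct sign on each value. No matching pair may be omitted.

(-5/2,1/2): +√(1/6)

Admissible pairs with m₁+m₂ = M = -2: (-5/2,1/2), (-3/2,-1/2)
  (m₁,m₂)=(-3/2,-1/2): CG² = 5/6, CG = +√(5/6)
  (m₁,m₂)=(-5/2,1/2): CG² = 1/6, CG = +√(1/6)   ← matches the target
Pairs with CG² = 1/6: (-5/2,1/2): +√(1/6)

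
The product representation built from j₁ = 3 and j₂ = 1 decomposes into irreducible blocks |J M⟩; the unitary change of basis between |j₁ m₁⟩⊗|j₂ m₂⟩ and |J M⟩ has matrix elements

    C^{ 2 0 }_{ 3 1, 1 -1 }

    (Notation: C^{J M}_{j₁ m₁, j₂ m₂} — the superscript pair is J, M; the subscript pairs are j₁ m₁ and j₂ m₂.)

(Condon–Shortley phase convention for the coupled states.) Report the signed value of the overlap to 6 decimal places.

√[5·2!4!0!/7! · 4!2!0!2!2!2!] = √(128/7)
  +(−1)^0/∏(0,2,2,0,2,0)! = 1/8  (running 1/8)
⟨..|..⟩ = √(128/7)·(1/8) = +0.534522

+0.534522  (= +√(2/7))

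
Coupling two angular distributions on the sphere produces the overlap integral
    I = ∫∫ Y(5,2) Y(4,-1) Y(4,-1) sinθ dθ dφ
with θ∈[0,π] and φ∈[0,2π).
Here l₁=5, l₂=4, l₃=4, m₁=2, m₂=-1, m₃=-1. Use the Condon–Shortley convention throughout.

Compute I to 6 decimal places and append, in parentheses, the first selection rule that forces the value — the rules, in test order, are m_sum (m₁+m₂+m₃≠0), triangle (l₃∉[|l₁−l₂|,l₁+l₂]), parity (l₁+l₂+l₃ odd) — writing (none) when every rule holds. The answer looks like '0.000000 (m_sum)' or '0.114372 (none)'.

0.000000 (parity)

Σlᵢ=13 odd — θ-integrand is odd under cosθ→−cosθ; I=0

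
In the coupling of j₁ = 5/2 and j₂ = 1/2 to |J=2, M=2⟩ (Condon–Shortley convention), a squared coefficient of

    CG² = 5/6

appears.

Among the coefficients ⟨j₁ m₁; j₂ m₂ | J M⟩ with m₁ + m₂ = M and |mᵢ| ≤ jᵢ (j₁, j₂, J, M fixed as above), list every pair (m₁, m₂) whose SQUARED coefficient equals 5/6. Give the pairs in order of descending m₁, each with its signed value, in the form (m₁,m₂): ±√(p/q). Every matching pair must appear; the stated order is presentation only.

Admissible pairs with m₁+m₂ = M = 2: (3/2,1/2), (5/2,-1/2)
  (m₁,m₂)=(5/2,-1/2): CG² = 5/6, CG = +√(5/6)   ← matches the target
  (m₁,m₂)=(3/2,1/2): CG² = 1/6, CG = −√(1/6)
Pairs with CG² = 5/6: (5/2,-1/2): +√(5/6)

(5/2,-1/2): +√(5/6)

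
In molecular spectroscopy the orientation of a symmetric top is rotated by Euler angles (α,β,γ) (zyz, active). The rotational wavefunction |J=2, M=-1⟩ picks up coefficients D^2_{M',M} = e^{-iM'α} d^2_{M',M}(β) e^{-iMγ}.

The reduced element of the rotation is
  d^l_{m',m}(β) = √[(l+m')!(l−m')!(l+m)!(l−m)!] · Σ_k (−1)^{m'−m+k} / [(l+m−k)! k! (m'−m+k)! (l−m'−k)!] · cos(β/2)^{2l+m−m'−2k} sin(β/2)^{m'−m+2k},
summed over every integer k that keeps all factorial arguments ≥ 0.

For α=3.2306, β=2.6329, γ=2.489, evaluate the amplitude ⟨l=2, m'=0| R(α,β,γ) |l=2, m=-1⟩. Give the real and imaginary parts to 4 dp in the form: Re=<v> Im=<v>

Split into d^2_{0,-1}(β=2.6329) × two z-phases.
With c≡cos(β/2)=0.251613 and s≡sin(β/2)=0.967828, N=[2·2·1·6]^{1/2}=4.898979
The bounds max(0,m−m')=0 and min(l+m,l−m')=1 give 2 terms
  k=0: (−1)^1·4.8990/(2)·0.2516^3·0.9678^1 = -0.037763
  k=1: (−1)^2·4.8990/(2)·0.2516^1·0.9678^3 = +0.558731
d^2_{0,-1}(2.6329) = -0.037763 +0.558731 = +0.520968
Attach z-rotation phases: D = e^{-i(0)(3.2306)}·(+0.520968)·e^{-i(-1)(2.4890)} = -0.413915+0.316357i

Re=-0.4139 Im=0.3164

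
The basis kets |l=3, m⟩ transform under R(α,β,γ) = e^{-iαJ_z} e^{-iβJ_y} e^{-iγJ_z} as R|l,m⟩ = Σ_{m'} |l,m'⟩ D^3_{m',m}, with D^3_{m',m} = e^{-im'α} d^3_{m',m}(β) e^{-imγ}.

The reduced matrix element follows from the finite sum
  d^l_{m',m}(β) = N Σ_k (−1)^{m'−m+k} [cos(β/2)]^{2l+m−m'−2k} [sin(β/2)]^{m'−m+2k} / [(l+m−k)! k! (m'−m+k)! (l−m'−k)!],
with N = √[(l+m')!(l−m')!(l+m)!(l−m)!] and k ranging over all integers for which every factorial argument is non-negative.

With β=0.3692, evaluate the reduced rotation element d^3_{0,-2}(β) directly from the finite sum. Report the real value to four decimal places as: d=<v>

d^3_{0,-2}(β=0.3692) via the finite sum:
With c≡cos(β/2)=0.983010 and s≡sin(β/2)=0.183553, N=[6·6·1·120]^{1/2}=65.726707
The bounds max(0,m−m')=0 and min(l+m,l−m')=1 give 2 terms
  k=0: (−1)^2·65.7267/(12)·0.9830^4·0.1836^2 = +0.172312
  k=1: (−1)^3·65.7267/(12)·0.9830^2·0.1836^4 = -0.006008
d^3_{0,-2}(0.3692) = +0.172312 -0.006008 = +0.166304

d=0.1663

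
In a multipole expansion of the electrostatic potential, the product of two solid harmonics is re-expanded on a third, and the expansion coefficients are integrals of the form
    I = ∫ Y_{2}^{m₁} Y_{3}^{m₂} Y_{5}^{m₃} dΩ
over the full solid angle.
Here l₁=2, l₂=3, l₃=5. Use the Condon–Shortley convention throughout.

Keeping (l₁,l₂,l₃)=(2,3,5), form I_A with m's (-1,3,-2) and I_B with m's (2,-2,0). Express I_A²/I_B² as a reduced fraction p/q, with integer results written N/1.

7/5

l's match ⇒ only the (l;m) 3-j factors differ between A and B.
A: triangle coeff Δ(2,3,5) = 1/2310; Σ_t [0,0]: t=0:+1/4320 = 1/4320; (3j)²=1/330 [(2 3 5; -1 3 -2)], sign=-1
B: triangle coeff Δ(2,3,5) = 1/2310; Σ_t [0,0]: t=0:+1/2880 = 1/2880; (3j)²=1/462 [(2 3 5; 2 -2 0)], sign=-1
I_A²/I_B² = (1/330)/(1/462) = 7/5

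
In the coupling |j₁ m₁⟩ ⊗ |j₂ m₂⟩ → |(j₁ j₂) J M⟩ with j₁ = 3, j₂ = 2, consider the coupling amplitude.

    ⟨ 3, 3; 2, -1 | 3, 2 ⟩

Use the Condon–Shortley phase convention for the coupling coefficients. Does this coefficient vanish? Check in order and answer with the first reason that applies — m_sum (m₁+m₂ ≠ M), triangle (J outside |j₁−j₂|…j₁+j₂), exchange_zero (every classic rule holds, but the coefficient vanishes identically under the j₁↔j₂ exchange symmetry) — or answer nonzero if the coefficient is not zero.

m-sum: m₁+m₂ = 3+(-1) = 2, M = 2  ✓
triangle: |j₁−j₂| = 1 ≤ J = 3 ≤ j₁+j₂ = 5  ✓
exchange: j₁≠j₂ or m₁≠m₂ — the exchange symmetry imposes no constraint here
value check: CG = +√(5/12) = +0.645497 ≠ 0

nonzero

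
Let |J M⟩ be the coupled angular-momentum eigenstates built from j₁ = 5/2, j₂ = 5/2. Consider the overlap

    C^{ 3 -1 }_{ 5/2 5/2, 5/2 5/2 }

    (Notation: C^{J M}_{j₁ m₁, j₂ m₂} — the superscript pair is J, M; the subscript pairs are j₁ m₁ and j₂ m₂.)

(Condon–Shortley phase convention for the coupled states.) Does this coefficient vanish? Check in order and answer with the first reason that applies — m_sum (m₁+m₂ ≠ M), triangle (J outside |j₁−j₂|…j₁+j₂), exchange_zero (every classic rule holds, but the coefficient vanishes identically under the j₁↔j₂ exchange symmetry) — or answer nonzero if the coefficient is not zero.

m-sum: m₁+m₂ = 5/2+5/2 = 5, M = -1  ✗ ⇒ coefficient is 0

m_sum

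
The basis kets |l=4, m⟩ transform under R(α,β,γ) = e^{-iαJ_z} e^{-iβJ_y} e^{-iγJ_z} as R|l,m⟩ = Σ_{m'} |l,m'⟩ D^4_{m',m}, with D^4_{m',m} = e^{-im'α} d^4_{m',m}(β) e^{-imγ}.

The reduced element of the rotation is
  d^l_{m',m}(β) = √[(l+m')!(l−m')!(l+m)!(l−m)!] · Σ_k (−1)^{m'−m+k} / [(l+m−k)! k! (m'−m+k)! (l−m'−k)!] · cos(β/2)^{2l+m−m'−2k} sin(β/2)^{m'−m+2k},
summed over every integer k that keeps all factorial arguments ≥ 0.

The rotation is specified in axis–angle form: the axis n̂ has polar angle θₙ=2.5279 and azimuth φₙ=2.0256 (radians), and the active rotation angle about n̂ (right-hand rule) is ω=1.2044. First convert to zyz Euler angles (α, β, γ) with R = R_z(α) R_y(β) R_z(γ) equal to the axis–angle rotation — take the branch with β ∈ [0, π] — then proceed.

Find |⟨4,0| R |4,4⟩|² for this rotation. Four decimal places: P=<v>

P=0.0057

Axis–angle → zyz. n̂ = (sinθₙcosφₙ, sinθₙsinφₙ, cosθₙ) = (-0.252980, +0.517349, -0.817527), ω = 1.2044.
R = I cosω + sinω [n̂]ₓ + (1−cosω) n̂n̂ᵀ gives
  R = [+0.399325, +0.679272, +0.615735; -0.847255, +0.530017, -0.035236; -0.350285, -0.507614, +0.787165]
β = atan2(√(R₁₃²+R₂₃²), R₃₃) = 0.664598; α = atan2(R₂₃, R₁₃) mod 2π = 6.226021; γ = atan2(R₃₂, −R₃₁) mod 2π = 5.316414
Split into d^4_{0,4}(β=0.6646) × two z-phases.
With c≡cos(β/2)=0.945295 and s≡sin(β/2)=0.326217, N=[24·24·40320·1]^{1/2}=4819.161753
k∈{4} keeps every argument non-negative
  k=4: (−1)^0·4819.1618/(576)·0.9453^4·0.3262^4 = +0.075656
d^4_{0,4}(0.6646) = +0.075656
|D^4_{0,4}|² = |d^4_{0,4}(β)|² = (+0.075656)² = 0.005724 (the z-rotation phases have unit modulus)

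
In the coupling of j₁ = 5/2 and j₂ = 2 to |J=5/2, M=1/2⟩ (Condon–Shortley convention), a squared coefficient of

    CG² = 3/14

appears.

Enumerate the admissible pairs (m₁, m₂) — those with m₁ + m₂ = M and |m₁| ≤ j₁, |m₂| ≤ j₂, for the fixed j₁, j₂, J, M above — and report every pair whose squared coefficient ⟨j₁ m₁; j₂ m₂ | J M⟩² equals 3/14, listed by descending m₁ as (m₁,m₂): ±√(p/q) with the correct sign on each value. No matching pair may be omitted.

(5/2,-2): +√(3/14)

Admissible pairs with m₁+m₂ = M = 1/2: (-3/2,2), (-1/2,1), (1/2,0), (3/2,-1), (5/2,-2)
  (m₁,m₂)=(5/2,-2): CG² = 3/14, CG = +√(3/14)   ← matches the target
  (m₁,m₂)=(3/2,-1): CG² = 6/35, CG = +√(6/35)
  (m₁,m₂)=(1/2,0): CG² = 8/35, CG = −√(8/35)
  (m₁,m₂)=(-1/2,1): CG² = 0/1, CG = 0
  (m₁,m₂)=(-3/2,2): CG² = 27/70, CG = +√(27/70)
Pairs with CG² = 3/14: (5/2,-2): +√(3/14)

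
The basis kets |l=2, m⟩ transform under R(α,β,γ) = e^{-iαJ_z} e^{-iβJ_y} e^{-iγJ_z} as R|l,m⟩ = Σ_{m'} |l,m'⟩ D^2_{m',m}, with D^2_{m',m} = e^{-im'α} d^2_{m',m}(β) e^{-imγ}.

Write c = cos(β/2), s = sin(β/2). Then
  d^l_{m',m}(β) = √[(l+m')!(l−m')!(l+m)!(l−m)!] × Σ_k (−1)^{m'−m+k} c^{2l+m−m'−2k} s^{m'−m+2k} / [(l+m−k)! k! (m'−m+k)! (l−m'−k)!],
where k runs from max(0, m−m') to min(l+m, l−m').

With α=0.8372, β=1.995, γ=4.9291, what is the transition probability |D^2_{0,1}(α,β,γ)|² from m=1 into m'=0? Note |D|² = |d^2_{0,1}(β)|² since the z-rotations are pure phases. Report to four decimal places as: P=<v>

Split into d^2_{0,1}(β=1.9950) × two z-phases.
c=cos(1.995000/2)=0.542404, s=sin(1.995000/2)=0.840118; N=√[2·2·6·1]=4.898979
k∈{1,2} keeps every argument non-negative
  k=1: (−1)^0·4.8990/(2)·0.5424^3·0.8401^1 = +0.328386
  k=2: (−1)^1·4.8990/(2)·0.5424^1·0.8401^3 = -0.787805
d^2_{0,1}(1.9950) = +0.328386 -0.787805 = -0.459419
|D^2_{0,1}|² = |d^2_{0,1}(β)|² = (-0.459419)² = 0.211066 (the z-rotation phases have unit modulus)

P=0.2111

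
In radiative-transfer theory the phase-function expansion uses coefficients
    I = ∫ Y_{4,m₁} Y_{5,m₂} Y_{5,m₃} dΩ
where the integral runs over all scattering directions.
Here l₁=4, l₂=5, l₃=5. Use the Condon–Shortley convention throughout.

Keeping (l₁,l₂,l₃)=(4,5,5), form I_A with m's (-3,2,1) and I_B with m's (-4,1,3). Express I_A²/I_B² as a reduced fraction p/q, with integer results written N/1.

1/12

l's match ⇒ only the (l;m) 3-j factors differ between A and B.
A: triangle coeff Δ(4,5,5) = 1/3153150; Σ_t [3,4]: t=3:−1/6912 t=4:+1/5184 = 1/20736; (3j)²=5/2574 [(4 5 5; -3 2 1)], sign=+1
B: triangle coeff Δ(4,5,5) = 1/3153150; Σ_t [4,4]: t=4:+1/27648 = 1/27648; (3j)²=10/429 [(4 5 5; -4 1 3)], sign=+1
I_A²/I_B² = (5/2574)/(10/429) = 1/12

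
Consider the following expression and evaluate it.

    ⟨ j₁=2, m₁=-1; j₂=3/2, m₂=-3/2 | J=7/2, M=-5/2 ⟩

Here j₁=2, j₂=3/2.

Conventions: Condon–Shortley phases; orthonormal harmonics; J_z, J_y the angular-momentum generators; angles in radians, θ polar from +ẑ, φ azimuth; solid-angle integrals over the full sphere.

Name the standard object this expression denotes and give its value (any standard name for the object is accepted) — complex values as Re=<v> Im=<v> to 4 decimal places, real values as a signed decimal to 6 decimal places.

Clebsch–Gordan coefficient, +√(4/7) ≈ +0.755929

This is a Clebsch–Gordan (vector-coupling) coefficient.
j₁+j₂−J=0  J+j₁−j₂=4  J−j₁+j₂=3  j₁+j₂+J+1=8
(j₁±m₁, j₂±m₂, J±M) = (1,3,0,3,1,6)
P² = 5184/7
sum k=0..0:
  [0] +1/36 = 1/36
S = 1/36
C² = P²·S² = 4/7 ; C = +0.755929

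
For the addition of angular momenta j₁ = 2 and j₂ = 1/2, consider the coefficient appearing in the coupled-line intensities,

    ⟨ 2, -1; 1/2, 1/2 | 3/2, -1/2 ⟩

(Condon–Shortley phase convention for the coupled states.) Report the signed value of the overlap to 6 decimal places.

j₁+j₂−J=1  J+j₁−j₂=3  J−j₁+j₂=0  j₁+j₂+J+1=5
(j₁±m₁, j₂±m₂, J±M) = (1,3,1,0,1,2)
P² = 12/5
sum k=1..1:
  [1] −1/2 = -1/2
S = -1/2
C² = P²·S² = 3/5 ; C = -0.774597

-0.774597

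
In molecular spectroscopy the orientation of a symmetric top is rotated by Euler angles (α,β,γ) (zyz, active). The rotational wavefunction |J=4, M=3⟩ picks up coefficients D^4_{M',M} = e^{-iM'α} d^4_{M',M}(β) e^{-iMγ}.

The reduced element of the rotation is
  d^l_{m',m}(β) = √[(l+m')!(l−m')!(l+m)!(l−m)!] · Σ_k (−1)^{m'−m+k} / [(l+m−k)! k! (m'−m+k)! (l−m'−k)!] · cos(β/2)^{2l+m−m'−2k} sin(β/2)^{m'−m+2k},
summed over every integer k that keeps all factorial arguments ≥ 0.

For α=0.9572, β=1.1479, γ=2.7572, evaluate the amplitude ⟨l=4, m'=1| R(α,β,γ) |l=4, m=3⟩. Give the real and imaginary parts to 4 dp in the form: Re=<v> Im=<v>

Split into d^4_{1,3}(β=1.1479) × two z-phases.
Half-angle: c=0.839763, s=0.542953. N=√(120·6·5040·1)=1904.940944
The bounds max(0,m−m')=2 and min(l+m,l−m')=3 give 2 terms
  k=2: (−1)^0·1904.9409/(240)·0.8398^6·0.5430^2 = +0.820607
  k=3: (−1)^1·1904.9409/(144)·0.8398^4·0.5430^4 = -0.571736
d^4_{1,3}(1.1479) = +0.820607 -0.571736 = +0.248871
Attach z-rotation phases: D = e^{-i(1)(0.9572)}·(+0.248871)·e^{-i(3)(2.7572)} = -0.244107-0.048462i

Re=-0.2441 Im=-0.0485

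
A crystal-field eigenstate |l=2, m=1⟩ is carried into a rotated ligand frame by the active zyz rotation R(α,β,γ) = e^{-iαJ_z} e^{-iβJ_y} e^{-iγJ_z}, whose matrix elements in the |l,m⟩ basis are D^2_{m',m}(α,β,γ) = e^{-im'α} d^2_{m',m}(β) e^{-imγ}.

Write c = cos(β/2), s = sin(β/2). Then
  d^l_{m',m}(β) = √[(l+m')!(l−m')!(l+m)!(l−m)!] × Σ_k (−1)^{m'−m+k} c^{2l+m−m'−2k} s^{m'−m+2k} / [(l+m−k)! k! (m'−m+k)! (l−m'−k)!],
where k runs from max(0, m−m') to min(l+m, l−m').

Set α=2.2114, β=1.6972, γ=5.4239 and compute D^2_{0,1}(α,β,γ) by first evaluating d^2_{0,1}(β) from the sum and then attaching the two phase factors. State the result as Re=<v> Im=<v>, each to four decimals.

Re=-0.1000 Im=-0.1160

D^2_{0,1}(2.2114,1.6972,5.4239) = e^{-i·0·2.2114}·d^2_{0,1}(1.6972)·e^{-i·1·5.4239}. Compute d first:
With c≡cos(β/2)=0.661034 and s≡sin(β/2)=0.750356, N=[2·2·6·1]^{1/2}=4.898979
Admissible k: 1..2 (factorial args all ≥0)
  k=1: (−1)^0·4.8990/(2)·0.6610^3·0.7504^1 = +0.530903
  k=2: (−1)^1·4.8990/(2)·0.6610^1·0.7504^3 = -0.684071
d^2_{0,1}(1.6972) = +0.530903 -0.684071 = -0.153168
D = (+1.000000+0.000000i)·(-0.153168)·(+0.652979+0.757376i) = -0.100016-0.116006i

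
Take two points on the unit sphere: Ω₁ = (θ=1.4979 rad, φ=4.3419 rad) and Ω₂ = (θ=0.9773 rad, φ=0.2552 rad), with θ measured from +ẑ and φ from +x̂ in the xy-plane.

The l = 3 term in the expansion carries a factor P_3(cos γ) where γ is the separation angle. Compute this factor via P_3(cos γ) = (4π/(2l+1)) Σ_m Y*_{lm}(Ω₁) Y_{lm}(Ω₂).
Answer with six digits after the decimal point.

0.447167

Term-by-term m-sum for l=3 (normalisation 4π/7 = 1.795196):
  m=-3: (0.371007, 0.183505) × (0.171369, -0.164714) = (0.093805, -0.029663)  (running Σ = (0.093805, -0.029663))
  m=-2: (-0.054626, 0.049977) × (0.342728, -0.191888) = (-0.009132, 0.027610)  (running Σ = (0.084673, -0.002053))
  m=-1: (0.113608, 0.292484) × (0.146177, -0.038136) = (0.027761, 0.038422)  (running Σ = (0.112434, 0.036369))
  m=0: (-0.080816, -0.000000) × (-0.299725, 0.000000) = (0.024223, 0.000000)  (running Σ = (0.136657, 0.036369))
  m=1: (-0.113608, 0.292484) × (-0.146177, -0.038136) = (0.027761, -0.038422)  (running Σ = (0.164418, -0.002053))
  m=2: (-0.054626, -0.049977) × (0.342728, 0.191888) = (-0.009132, -0.027610)  (running Σ = (0.155286, -0.029663))
  m=3: (-0.371007, 0.183505) × (-0.171369, -0.164714) = (0.093805, 0.029663)  (running Σ = (0.249091, 0.000000))
Total Σ_m = (0.249091, 0.000000). Multiply by 1.795196: (0.447167, 0.000000). P_3(cos γ) = 0.447167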